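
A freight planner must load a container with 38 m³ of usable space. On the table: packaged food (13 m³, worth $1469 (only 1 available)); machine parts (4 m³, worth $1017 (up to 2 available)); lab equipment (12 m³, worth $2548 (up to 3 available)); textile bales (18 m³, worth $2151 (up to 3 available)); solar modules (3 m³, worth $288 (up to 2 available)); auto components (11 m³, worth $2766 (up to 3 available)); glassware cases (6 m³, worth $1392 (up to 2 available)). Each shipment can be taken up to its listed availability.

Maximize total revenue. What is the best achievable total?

9333

Filling by ratio: 2×machine parts + 2×auto components + glassware cases for 8958, with 2 m³ left unused.
The 4 m³ tied up in machine parts is better spent on glassware cases — total rises to 9333 (38 m³).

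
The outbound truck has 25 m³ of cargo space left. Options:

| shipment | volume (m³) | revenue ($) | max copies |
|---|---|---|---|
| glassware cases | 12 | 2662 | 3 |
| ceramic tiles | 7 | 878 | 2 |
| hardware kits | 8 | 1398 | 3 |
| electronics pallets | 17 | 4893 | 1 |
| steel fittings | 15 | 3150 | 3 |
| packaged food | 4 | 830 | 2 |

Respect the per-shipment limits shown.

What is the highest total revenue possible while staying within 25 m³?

6553

Electronics pallets + 2×packaged food uses 25 of the 25 m³ and totals 6553.
Every other selection either busts 25 m³ or exceeds an availability limit or fails to beat 6553.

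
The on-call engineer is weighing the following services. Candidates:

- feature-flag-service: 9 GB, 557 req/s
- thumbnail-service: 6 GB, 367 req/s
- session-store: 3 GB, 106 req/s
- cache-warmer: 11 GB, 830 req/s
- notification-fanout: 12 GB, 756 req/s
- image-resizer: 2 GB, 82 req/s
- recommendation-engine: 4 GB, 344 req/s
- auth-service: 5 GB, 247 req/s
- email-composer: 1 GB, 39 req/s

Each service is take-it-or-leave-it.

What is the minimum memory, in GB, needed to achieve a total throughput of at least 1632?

24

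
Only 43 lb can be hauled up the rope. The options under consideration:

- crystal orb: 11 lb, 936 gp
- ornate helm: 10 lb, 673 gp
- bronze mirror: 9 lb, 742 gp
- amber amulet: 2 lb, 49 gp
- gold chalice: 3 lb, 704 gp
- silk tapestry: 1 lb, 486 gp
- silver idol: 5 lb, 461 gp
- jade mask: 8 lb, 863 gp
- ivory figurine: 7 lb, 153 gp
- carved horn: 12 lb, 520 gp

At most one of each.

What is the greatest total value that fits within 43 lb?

By value per lb: silk tapestry 486.00, gold chalice 234.67, jade mask 107.88 lead.
A density-first pass picks crystal orb + bronze mirror + amber amulet + gold chalice + silk tapestry + silver idol + jade mask — 4241 at 39 lb.
Replace amber amulet and silver idol with ornate helm: the trade gains 163 net, giving 4404 at 42 lb.
Every other selection either busts 43 lb or fails to beat 4404.

4404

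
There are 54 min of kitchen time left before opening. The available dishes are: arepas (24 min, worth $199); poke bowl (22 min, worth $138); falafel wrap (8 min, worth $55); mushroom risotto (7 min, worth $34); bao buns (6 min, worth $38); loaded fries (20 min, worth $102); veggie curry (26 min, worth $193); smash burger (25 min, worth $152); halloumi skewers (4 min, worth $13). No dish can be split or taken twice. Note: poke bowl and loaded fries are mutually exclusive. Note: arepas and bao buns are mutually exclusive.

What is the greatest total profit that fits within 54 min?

405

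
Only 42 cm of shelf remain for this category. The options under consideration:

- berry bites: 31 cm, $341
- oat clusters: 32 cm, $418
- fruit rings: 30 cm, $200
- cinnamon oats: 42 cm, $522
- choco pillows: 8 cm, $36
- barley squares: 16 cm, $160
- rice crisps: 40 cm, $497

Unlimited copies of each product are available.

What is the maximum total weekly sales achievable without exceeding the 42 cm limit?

522

Taking the top-ratio products first gives oat clusters + choco pillows for 454 (40 cm).
The 40 cm tied up in oat clusters and choco pillows is better spent on cinnamon oats — total rises to 522 (42 cm).
No other feasible combination exceeds 522.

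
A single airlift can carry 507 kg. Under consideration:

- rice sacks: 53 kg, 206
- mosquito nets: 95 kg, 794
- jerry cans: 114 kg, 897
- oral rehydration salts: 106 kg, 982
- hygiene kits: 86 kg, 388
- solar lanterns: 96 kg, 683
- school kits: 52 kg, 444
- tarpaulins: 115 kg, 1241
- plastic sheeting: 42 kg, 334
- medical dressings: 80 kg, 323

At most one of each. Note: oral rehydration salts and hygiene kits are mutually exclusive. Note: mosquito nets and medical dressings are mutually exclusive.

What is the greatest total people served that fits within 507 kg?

Ranking by ratio (people served/kg): tarpaulins 10.79, oral rehydration salts 9.26, school kits 8.54, mosquito nets 8.36.
Taking mosquito nets + oral rehydration salts + solar lanterns + school kits + tarpaulins + plastic sheeting: 506 kg used, 4478 in people served.
Runner-up mosquito nets + jerry cans + oral rehydration salts + school kits + tarpaulins tops out at 4358.

4478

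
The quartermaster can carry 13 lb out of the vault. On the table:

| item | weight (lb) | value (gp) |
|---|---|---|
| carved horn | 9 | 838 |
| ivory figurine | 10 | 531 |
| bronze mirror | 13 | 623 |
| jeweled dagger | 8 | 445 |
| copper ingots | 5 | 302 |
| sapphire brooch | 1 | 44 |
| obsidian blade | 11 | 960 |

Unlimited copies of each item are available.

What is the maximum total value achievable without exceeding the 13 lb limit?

1048

A density-first pass picks carved horn + 4×sapphire brooch — 1014 at 13 lb.
Replace carved horn and 2×sapphire brooch with obsidian blade: the trade gains 34 net, giving 1048 at 13 lb.
No other feasible combination exceeds 1048.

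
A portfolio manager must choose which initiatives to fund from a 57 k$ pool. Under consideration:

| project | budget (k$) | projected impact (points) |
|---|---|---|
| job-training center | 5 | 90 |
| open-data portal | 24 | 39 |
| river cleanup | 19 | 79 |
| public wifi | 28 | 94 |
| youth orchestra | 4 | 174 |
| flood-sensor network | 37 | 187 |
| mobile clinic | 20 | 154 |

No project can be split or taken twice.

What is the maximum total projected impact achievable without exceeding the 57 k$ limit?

512

Taking the top-ratio projects first gives job-training center + river cleanup + youth orchestra + mobile clinic for 497 (48 k$).
The 19 k$ tied up in river cleanup is better spent on public wifi — total rises to 512 (57 k$).
Next best is job-training center + river cleanup + youth orchestra + mobile clinic at 497 (48 k$) — short by 15.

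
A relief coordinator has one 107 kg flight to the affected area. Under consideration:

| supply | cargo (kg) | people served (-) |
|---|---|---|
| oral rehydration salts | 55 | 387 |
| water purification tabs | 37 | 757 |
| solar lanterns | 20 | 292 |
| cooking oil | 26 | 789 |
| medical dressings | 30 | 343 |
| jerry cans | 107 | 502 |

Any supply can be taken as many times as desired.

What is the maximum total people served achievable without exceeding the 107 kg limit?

3156

Ranking by ratio (people served/kg): cooking oil 30.35, water purification tabs 20.46, solar lanterns 14.60.
Taking 4×cooking oil: 104 kg used, 3156 in people served.
The spare 3 kg is too small for any remaining supply, and no exchange beats 3156.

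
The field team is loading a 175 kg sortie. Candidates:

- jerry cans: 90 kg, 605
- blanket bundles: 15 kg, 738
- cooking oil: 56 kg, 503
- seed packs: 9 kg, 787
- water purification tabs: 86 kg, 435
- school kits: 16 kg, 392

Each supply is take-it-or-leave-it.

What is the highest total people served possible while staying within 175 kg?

The ratio heuristic lands on blanket bundles + cooking oil + seed packs + school kits (2420) but leaves 79 kg idle.
Replace school kits with jerry cans: the trade gains 213 net, giving 2633 at 170 kg.

2633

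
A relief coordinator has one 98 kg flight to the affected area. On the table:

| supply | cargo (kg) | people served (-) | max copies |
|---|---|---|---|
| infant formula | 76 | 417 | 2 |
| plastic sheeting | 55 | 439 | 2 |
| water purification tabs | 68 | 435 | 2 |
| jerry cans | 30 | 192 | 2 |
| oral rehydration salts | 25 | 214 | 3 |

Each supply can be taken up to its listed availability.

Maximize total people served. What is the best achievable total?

653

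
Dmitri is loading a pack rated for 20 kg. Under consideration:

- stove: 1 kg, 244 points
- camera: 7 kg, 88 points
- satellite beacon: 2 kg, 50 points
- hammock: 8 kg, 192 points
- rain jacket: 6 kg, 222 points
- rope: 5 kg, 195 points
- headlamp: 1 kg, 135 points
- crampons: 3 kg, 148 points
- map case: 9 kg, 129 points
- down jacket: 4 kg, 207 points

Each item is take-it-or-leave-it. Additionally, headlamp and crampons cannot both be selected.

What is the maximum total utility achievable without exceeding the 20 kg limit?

1053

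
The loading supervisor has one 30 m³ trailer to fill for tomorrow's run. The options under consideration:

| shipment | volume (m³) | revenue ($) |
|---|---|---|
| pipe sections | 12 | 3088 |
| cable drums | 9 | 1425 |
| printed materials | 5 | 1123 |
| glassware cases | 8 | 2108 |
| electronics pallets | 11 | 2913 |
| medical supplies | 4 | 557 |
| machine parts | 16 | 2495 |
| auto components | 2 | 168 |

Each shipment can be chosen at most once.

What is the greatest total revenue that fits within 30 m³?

7292

By revenue per m³: electronics pallets 264.82, glassware cases 263.50, pipe sections 257.33, printed materials 224.60 lead.
A density-first pass picks printed materials + glassware cases + electronics pallets + medical supplies + auto components — 6869 at 30 m³.
Dropping glassware cases and medical supplies frees 12 m³; slotting in pipe sections (12 m³) lifts the total to 7292 at 30 m³.
The closest alternative, pipe sections + printed materials + electronics pallets, reaches only 7124.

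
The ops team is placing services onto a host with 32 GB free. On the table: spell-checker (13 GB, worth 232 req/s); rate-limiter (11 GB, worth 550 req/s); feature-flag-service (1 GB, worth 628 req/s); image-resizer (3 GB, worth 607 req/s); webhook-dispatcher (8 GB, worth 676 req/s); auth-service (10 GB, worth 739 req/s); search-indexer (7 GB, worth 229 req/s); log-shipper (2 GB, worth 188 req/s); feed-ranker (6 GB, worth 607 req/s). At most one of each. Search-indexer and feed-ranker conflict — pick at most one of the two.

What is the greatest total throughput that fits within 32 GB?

3445

Best packing: feature-flag-service + image-resizer + webhook-dispatcher + auth-service + log-shipper + feed-ranker — 30 GB, 3445 total.
Nothing else feasible within 32 GB beats 3445.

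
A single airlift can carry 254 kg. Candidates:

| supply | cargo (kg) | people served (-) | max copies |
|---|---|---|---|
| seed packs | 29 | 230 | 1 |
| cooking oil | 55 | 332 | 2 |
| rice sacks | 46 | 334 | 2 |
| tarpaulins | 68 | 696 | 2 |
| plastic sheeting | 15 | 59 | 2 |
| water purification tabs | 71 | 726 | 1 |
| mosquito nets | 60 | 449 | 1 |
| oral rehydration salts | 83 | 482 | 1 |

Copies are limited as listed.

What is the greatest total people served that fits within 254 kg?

2452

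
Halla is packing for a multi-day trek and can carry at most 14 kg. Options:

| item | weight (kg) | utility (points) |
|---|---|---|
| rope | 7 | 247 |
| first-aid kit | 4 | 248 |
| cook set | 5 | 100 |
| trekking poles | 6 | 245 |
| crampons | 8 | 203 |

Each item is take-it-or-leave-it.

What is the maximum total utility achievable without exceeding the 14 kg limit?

By utility per kg: first-aid kit 62.00, trekking poles 40.83, rope 35.29, crampons 25.38 lead.
Taking the top-ratio items first gives first-aid kit + trekking poles for 493 (10 kg).
Dropping trekking poles frees 6 kg; slotting in rope (7 kg) lifts the total to 495 at 11 kg.
No other feasible combination exceeds 495.

495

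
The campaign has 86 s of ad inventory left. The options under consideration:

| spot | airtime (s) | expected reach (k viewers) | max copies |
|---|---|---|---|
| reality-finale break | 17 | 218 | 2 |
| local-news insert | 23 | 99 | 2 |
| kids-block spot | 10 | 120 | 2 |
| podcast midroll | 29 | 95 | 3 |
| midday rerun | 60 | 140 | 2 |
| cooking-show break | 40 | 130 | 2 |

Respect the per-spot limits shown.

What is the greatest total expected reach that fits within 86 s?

775

By expected reach per s: reality-finale break 12.82, kids-block spot 12.00, local-news insert 4.30 lead.
2×reality-finale break + local-news insert + 2×kids-block spot uses 77 of the 86 s and totals 775.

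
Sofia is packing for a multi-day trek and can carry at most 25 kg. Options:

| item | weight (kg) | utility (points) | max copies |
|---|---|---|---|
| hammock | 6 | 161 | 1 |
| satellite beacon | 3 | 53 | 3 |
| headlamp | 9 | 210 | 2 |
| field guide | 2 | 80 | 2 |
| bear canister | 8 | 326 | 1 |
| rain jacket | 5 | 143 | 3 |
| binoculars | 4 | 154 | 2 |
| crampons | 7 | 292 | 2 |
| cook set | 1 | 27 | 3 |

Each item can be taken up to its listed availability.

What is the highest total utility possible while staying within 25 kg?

Ranking by ratio (utility/kg): crampons 41.71, bear canister 40.75, field guide 40.00.
Field guide + bear canister + 2×crampons + cook set uses 25 of the 25 kg and totals 1017.

1017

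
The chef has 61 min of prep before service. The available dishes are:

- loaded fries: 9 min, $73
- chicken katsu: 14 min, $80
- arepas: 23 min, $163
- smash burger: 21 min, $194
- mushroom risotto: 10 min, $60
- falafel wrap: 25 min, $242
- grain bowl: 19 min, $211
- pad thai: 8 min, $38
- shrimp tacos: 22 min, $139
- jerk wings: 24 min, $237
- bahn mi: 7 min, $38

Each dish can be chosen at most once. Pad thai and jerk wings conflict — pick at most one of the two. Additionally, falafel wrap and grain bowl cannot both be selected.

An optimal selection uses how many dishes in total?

4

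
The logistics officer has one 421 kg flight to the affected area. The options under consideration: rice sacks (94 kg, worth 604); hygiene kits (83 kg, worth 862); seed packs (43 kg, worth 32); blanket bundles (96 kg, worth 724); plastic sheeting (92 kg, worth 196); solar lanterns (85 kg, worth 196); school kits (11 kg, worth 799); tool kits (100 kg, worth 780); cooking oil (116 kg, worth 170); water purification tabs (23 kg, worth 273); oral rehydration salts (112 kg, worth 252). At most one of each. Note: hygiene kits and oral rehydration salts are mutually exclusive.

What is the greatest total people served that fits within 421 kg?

Best packing: rice sacks + hygiene kits + blanket bundles + school kits + tool kits + water purification tabs — 407 kg, 4042 total.

4042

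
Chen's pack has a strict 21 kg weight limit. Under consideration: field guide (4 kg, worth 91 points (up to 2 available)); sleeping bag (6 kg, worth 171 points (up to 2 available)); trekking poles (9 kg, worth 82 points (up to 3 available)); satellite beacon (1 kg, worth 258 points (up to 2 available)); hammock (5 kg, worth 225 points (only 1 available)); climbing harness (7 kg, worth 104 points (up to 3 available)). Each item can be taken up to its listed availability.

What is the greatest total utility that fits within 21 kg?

1094

By utility per kg: satellite beacon 258.00, hammock 45.00, sleeping bag 28.50, field guide 22.75 lead.
Taking the top-ratio items first gives 2×sleeping bag + 2×satellite beacon + hammock for 1083 (19 kg).
Dropping sleeping bag frees 6 kg; slotting in 2×field guide (8 kg) lifts the total to 1094 at 21 kg.
Nothing else within 21 kg beats 1094.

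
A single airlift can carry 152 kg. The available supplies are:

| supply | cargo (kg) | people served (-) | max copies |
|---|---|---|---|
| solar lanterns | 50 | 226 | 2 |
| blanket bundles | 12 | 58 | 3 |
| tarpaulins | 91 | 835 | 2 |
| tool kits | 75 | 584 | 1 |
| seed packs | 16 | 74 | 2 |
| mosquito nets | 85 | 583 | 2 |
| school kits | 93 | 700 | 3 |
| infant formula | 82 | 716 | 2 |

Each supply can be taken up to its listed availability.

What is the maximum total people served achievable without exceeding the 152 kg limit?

The ratio heuristic lands on 3×blanket bundles + tarpaulins + seed packs (1083) but leaves 9 kg idle.
The 12 kg tied up in blanket bundles is better spent on seed packs — total rises to 1099 (147 kg).
That's the maximum — no swap from here does better than 1099.

1099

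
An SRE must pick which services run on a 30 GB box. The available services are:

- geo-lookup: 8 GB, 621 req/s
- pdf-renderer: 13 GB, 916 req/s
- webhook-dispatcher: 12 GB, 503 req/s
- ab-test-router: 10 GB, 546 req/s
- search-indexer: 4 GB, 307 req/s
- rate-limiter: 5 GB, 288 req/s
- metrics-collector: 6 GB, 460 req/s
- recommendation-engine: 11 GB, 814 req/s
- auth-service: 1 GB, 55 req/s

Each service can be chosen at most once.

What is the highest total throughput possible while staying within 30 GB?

Density check — geo-lookup 77.62, search-indexer 76.75, metrics-collector 76.67, recommendation-engine 74.00 are the best per GB.
Best packing: geo-lookup + search-indexer + metrics-collector + recommendation-engine + auth-service — 30 GB, 2257 total.
The closest alternative, geo-lookup + search-indexer + metrics-collector + recommendation-engine, reaches only 2202.

2257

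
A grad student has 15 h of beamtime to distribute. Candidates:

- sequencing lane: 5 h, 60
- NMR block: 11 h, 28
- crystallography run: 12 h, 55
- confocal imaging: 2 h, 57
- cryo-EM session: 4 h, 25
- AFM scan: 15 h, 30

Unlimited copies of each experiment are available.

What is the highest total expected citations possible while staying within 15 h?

Ranking by ratio (expected citations/h): confocal imaging 28.50, sequencing lane 12.00, cryo-EM session 6.25.
7×confocal imaging uses 14 of the 15 h and totals 399.
That's the maximum — no swap from here does better than 399.

399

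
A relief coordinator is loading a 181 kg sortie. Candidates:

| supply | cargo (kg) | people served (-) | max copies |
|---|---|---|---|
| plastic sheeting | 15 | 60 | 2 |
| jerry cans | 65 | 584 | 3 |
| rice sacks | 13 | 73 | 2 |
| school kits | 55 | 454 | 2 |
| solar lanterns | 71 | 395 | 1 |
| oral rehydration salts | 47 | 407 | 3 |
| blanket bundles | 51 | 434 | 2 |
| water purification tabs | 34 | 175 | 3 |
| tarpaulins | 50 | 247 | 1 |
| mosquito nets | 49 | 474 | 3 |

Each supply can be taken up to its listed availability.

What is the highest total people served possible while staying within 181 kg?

1642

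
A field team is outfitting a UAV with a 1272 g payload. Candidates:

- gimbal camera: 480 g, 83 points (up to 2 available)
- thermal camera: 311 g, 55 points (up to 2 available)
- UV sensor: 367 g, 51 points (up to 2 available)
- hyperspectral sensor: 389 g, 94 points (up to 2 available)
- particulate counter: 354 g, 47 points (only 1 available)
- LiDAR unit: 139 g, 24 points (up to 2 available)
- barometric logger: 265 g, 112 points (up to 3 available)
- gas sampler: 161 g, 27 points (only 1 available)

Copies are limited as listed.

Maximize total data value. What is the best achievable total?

430

By data value per g: barometric logger 0.42, hyperspectral sensor 0.24, thermal camera 0.18, gimbal camera 0.17 lead.
Taking hyperspectral sensor + 3×barometric logger: 1184 g used, 430 in data value.
The spare 88 g is too small for any remaining sensor, and no exchange beats 430.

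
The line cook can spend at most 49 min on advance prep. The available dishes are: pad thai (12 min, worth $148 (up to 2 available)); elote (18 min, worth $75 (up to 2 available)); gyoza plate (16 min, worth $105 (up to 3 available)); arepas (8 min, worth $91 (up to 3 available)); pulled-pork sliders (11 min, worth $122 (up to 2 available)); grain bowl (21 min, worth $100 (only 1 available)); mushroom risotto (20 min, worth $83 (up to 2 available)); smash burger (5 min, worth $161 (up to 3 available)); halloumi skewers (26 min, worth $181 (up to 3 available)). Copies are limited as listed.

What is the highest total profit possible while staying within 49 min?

Ranking by ratio (profit/min): smash burger 32.20, pad thai 12.33, arepas 11.38, pulled-pork sliders 11.09.
Greedy by ratio would take 2×pad thai + arepas + 3×smash burger: 47 min used, total 870.
Dropping pad thai and arepas frees 20 min; slotting in 2×pulled-pork sliders (22 min) lifts the total to 875 at 49 min.
Every other selection either busts 49 min or exceeds an availability limit or fails to beat 875.

875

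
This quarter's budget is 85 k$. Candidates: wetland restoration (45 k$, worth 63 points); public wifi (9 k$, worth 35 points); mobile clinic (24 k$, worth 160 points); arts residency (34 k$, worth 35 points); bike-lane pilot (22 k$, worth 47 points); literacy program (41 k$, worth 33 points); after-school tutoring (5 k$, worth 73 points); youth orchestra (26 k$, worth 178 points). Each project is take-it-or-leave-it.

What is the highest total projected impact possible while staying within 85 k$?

458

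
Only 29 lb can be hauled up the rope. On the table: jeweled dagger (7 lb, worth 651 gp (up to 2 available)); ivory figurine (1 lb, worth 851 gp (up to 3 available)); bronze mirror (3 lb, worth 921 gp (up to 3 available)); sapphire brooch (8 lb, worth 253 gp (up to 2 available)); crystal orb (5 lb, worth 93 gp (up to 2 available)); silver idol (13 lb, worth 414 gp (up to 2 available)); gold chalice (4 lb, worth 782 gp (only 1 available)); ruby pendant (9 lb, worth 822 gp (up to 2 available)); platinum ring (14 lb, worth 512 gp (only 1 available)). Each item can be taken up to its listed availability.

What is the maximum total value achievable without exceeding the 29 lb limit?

6920

Greedy by ratio would take jeweled dagger + 3×ivory figurine + 3×bronze mirror + crystal orb + gold chalice: 28 lb used, total 6842.
The 12 lb tied up in jeweled dagger and crystal orb is better spent on ruby pendant — total rises to 6920 (25 lb).
That's the maximum — no swap from here does better than 6920.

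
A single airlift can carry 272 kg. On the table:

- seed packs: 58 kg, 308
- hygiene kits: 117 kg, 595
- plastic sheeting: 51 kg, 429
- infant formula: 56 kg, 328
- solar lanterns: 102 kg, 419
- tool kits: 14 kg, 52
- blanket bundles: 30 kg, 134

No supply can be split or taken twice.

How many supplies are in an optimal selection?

5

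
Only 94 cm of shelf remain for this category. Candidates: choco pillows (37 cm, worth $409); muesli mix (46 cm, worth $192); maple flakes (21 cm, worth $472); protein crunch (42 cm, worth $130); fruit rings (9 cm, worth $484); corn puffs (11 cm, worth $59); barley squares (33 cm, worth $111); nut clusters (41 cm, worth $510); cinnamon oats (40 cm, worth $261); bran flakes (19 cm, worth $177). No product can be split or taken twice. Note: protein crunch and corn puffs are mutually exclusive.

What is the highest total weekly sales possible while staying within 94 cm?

Maple flakes + fruit rings + nut clusters + bran flakes uses 90 of the 94 cm and totals 1643.

1643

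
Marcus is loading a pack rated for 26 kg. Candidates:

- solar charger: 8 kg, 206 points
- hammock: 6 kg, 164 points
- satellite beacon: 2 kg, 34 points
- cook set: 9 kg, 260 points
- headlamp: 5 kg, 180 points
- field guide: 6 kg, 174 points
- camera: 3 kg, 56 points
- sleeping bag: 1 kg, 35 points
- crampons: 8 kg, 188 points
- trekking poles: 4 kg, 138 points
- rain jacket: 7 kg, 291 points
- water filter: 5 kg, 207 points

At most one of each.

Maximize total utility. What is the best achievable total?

Greedy by ratio would take headlamp + camera + sleeping bag + trekking poles + rain jacket + water filter: 25 kg used, total 907.
The 8 kg tied up in camera and sleeping bag and trekking poles is better spent on cook set — total rises to 938 (26 kg).

938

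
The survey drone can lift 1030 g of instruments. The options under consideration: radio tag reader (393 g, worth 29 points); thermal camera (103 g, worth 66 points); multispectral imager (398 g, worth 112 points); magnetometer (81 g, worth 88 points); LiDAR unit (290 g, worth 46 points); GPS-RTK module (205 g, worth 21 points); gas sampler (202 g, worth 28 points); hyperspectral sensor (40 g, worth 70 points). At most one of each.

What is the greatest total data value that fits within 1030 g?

385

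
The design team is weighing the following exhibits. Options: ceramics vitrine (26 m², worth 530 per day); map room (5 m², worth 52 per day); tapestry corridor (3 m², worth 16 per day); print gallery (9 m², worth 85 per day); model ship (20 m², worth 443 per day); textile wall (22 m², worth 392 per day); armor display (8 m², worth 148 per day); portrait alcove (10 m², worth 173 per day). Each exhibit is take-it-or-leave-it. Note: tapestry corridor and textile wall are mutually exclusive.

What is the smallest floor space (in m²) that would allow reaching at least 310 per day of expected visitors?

18

Minimise m² subject to total expected visitors ≥ 310.
armor display + portrait alcove: 321 expected visitors at 18 m².
No combination under 18 m² hits 310.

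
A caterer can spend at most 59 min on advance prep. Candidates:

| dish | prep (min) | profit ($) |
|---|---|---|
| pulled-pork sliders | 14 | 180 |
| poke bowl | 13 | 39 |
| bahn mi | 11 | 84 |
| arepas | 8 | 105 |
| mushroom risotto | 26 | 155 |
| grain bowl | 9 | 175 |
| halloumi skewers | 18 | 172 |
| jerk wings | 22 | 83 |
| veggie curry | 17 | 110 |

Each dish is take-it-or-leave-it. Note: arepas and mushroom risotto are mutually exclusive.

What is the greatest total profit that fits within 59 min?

654

Filling by ratio: pulled-pork sliders + arepas + grain bowl + halloumi skewers for 632, with 10 min left unused.
Dropping halloumi skewers frees 18 min; slotting in bahn mi + veggie curry (28 min) lifts the total to 654 at 59 min.
That's the maximum — no feasible swap from here does better than 654.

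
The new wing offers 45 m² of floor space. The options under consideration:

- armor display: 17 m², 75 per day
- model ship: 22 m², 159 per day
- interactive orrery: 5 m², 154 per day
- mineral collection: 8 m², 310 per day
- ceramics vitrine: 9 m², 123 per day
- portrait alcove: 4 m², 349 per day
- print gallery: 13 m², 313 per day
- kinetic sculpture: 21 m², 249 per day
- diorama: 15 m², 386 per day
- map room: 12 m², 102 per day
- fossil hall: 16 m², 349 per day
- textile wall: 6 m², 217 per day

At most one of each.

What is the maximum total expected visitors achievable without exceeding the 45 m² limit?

A density-first pass picks interactive orrery + mineral collection + portrait alcove + diorama + textile wall — 1416 at 38 m².
Replace textile wall with print gallery: the trade gains 96 net, giving 1512 at 45 m².
The closest alternative, interactive orrery + mineral collection + ceramics vitrine + portrait alcove + print gallery + textile wall, reaches only 1466.

1512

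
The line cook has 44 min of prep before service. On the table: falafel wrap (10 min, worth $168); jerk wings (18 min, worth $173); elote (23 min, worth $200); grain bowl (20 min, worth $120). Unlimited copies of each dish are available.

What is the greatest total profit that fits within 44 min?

672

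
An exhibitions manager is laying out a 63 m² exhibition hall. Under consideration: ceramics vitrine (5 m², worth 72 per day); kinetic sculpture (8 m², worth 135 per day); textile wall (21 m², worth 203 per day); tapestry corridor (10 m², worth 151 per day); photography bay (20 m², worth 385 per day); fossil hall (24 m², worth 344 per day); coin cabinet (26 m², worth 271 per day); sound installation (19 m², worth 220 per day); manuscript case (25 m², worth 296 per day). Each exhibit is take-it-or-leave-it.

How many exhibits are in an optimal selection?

Optimal total is 1015.
kinetic sculpture + tapestry corridor + photography bay + fossil hall hits 1015 at 62 m².
Every optimal selection uses 4 exhibits.

4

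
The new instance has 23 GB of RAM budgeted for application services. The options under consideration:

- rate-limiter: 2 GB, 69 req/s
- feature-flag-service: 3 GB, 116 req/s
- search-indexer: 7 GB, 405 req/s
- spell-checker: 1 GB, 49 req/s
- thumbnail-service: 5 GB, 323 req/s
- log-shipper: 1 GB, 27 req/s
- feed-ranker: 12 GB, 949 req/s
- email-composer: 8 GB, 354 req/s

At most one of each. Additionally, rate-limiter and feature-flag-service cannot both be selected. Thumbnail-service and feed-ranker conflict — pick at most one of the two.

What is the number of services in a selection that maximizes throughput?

Best achievable throughput is 1519.
One optimal bundle: feature-flag-service + search-indexer + spell-checker + feed-ranker (23 GB).
All optima have 4 services.

4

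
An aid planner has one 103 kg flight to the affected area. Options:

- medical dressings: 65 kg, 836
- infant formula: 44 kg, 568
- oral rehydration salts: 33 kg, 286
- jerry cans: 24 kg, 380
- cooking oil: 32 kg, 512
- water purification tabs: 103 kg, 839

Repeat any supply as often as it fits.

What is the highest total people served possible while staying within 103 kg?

Ranking by ratio (people served/kg): cooking oil 16.00, jerry cans 15.83, infant formula 12.91, medical dressings 12.86.
3×cooking oil uses 96 of the 103 kg and totals 1536.
Nothing else within 103 kg beats 1536.

1536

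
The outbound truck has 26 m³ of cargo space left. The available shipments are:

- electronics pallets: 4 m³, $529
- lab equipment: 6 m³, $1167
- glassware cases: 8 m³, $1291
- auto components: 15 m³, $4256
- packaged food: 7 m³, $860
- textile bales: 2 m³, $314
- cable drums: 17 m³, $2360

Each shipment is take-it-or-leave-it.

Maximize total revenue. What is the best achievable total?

Ranking by ratio (revenue/m³): auto components 283.73, lab equipment 194.50, glassware cases 161.38, textile bales 157.00.
Filling by ratio: lab equipment + auto components + textile bales for 5737, with 3 m³ left unused.
The 2 m³ tied up in textile bales is better spent on electronics pallets — total rises to 5952 (25 m³).
Next best is glassware cases + auto components + textile bales at 5861 (25 m³) — short by 91.

5952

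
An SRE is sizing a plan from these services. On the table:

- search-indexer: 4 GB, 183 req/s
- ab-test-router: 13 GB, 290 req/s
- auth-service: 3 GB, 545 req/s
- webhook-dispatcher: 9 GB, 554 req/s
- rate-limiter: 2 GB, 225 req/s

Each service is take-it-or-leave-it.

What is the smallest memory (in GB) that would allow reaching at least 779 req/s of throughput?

9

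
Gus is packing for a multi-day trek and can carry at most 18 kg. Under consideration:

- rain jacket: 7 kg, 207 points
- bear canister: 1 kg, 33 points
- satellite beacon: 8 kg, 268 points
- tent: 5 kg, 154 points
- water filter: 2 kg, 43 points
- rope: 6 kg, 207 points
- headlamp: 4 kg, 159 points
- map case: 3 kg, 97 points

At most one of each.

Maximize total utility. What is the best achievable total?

634

Best packing: satellite beacon + rope + headlamp — 18 kg, 634 total.
The closest alternative, tent + rope + headlamp + map case, reaches only 617.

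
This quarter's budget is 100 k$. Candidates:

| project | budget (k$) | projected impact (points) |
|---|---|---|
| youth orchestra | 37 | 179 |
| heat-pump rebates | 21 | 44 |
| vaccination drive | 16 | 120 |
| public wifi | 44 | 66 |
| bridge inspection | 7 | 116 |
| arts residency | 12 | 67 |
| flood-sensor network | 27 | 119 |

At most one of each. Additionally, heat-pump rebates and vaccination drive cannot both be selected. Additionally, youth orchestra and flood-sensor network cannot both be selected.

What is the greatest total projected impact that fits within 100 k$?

482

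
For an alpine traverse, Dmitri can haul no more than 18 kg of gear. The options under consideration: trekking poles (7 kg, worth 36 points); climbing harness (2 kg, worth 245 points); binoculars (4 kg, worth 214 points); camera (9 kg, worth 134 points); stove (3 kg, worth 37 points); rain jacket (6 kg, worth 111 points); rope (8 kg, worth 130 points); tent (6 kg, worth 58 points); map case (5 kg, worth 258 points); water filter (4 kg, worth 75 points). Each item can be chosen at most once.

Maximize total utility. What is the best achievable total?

829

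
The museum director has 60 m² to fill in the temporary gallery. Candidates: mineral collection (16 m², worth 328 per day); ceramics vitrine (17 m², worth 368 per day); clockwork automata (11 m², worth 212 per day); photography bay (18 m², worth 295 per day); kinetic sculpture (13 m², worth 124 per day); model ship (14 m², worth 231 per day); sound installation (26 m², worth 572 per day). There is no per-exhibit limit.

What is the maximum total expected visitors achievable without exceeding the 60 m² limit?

1308

Ranking by ratio (expected visitors/m²): sound installation 22.00, ceramics vitrine 21.65, mineral collection 20.50, clockwork automata 19.27.
The ratio heuristic lands on 2×sound installation (1144) but leaves 8 m² idle.
Dropping sound installation frees 26 m²; slotting in 2×ceramics vitrine (34 m²) lifts the total to 1308 at 60 m².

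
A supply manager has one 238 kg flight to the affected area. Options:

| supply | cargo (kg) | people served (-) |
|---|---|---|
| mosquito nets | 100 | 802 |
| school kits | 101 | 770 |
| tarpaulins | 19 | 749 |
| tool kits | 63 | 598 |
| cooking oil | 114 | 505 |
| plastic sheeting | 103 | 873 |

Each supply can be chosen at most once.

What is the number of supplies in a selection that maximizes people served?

Best achievable people served is 2424.
mosquito nets + tarpaulins + plastic sheeting hits 2424 at 222 kg.
All optima have 3 supplies.

3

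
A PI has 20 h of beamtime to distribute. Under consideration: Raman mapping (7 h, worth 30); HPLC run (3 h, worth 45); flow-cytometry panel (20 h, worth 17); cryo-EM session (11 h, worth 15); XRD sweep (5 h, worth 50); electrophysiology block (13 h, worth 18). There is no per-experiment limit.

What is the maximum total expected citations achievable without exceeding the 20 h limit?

Taking the top-ratio experiments first gives 6×HPLC run for 270 (18 h).
Replace HPLC run with XRD sweep: the trade gains 5 net, giving 275 at 20 h.
Nothing else within 20 h beats 275.

275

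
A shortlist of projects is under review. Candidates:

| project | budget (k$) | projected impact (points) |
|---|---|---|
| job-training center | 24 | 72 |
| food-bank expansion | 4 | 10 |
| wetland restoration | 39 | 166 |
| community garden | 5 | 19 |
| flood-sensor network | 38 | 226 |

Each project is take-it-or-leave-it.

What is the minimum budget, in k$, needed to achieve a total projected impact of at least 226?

Need the lightest bundle worth ≥ 226.
Taking flood-sensor network gives 226 (≥ 226) for 38 k$.
Below 38 k$ the best achievable stays under 226.

38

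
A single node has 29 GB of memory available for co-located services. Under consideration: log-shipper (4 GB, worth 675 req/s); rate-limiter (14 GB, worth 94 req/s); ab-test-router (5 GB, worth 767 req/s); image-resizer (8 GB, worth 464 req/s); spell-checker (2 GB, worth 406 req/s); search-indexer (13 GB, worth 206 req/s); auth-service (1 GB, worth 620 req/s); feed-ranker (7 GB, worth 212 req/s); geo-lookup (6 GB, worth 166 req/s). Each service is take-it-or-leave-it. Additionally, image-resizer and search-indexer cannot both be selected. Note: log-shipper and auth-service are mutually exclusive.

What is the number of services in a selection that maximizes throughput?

The maximum throughput within 29 GB is 2635.
For example ab-test-router + image-resizer + spell-checker + auth-service + feed-ranker + geo-lookup achieves it, using 29 GB.
Any selection reaching 2635 contains exactly 6 services.

6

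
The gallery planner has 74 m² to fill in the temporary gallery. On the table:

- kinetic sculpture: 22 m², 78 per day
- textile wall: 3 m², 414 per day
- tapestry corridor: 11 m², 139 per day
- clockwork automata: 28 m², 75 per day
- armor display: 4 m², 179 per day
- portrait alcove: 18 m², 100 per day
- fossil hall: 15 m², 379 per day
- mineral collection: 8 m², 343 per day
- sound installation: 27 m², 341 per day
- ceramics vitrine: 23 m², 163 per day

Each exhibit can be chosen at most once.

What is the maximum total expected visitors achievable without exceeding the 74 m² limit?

1795

Textile wall + tapestry corridor + armor display + fossil hall + mineral collection + sound installation uses 68 of the 74 m² and totals 1795.
Runner-up textile wall + armor display + fossil hall + mineral collection + sound installation tops out at 1656.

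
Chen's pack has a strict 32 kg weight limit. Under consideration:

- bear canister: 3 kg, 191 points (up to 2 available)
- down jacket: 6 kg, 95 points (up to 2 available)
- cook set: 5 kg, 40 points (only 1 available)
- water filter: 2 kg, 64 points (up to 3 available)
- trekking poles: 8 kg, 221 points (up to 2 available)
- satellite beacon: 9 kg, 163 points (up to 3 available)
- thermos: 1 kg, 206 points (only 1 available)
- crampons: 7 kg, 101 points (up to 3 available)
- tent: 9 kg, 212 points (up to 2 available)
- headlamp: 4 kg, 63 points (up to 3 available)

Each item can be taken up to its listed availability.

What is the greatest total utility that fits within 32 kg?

1242

Filling by ratio: 2×bear canister + 3×water filter + 2×trekking poles + thermos for 1222, with 3 kg left unused.
Replace 3×water filter with tent: the trade gains 20 net, giving 1242 at 32 kg.
That's the maximum — no swap from here does better than 1242.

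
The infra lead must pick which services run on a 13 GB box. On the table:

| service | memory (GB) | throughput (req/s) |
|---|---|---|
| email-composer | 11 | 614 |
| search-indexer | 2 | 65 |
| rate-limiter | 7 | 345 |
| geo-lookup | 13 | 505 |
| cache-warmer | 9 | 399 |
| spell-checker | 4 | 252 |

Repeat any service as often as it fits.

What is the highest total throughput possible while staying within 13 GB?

756

Taking 3×spell-checker: 12 GB used, 756 in throughput.
That's the maximum — no swap from here does better than 756.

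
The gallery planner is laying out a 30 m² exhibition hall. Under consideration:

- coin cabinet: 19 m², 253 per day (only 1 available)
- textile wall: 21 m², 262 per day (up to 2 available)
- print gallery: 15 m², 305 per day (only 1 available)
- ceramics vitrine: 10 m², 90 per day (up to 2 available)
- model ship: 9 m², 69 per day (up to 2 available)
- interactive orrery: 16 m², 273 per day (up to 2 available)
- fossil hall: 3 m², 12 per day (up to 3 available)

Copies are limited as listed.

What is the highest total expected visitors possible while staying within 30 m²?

Taking print gallery + ceramics vitrine + fossil hall: 28 m² used, 407 in expected visitors.
No other feasible combination exceeds 407.

407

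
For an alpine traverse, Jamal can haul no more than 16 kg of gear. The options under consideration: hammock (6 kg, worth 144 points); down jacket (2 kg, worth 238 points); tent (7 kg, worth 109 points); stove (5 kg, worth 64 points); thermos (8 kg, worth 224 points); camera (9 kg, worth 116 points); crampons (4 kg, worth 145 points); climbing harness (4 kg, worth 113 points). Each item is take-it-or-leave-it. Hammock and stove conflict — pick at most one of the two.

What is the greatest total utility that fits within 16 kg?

Best packing: hammock + down jacket + crampons + climbing harness — 16 kg, 640 total.
Nothing else feasible within 16 kg beats 640.

640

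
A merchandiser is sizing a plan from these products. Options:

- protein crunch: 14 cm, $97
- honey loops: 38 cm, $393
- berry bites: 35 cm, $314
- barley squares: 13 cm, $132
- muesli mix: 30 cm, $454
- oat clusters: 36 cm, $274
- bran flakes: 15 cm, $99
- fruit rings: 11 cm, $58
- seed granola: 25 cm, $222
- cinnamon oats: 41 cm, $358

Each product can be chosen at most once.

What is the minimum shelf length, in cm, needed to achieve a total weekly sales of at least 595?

54

Minimise cm subject to total weekly sales ≥ 595.
barley squares + muesli mix + fruit rings: 644 weekly sales at 54 cm.
No combination under 54 cm hits 595.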